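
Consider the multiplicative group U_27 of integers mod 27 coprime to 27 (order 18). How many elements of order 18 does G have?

6

The elements of order 18 are: 2, 5, 11, 14, 20, 23.
That's 6.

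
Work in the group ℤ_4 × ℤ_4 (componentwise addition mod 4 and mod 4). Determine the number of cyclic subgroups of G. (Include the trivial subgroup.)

10

Group the elements of G by the cyclic subgroup they generate; each cyclic subgroup of order d accounts for φ(d) elements.
Cyclic subgroups by order — order 1: 1; order 2: 3; order 4: 6.
Total: 10.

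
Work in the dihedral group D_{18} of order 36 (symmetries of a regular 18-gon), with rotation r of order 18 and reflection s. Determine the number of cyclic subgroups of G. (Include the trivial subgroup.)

A cyclic subgroup of order d is generated by each of its φ(d) elements of order d, so the cyclic subgroups of order d number (#elements of order d)/φ(d).
Cyclic subgroups by order — order 1: 1; order 2: 19; order 3: 1; order 6: 1; order 9: 1; order 18: 1.
Total: 24.

24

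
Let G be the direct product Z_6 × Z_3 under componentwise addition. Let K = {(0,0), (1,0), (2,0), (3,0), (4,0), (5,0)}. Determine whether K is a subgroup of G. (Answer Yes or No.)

Yes

|K| = 6 divides |G| = 18, consistent with Lagrange.
K contains the identity, every element's inverse is in K, and K is closed under +: it is a subgroup.
In fact K = ⟨(5,0)⟩.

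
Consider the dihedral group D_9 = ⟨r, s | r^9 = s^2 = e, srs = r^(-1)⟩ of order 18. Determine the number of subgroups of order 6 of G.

|G| = 18 and 6 | 18, so subgroups of order 6 are possible by Lagrange.
The subgroups of order 6 are: {e, r^3, r^6, r^2s, r^5s, r^8s}; {e, r^3, r^6, s, r^3s, r^6s}; {e, r^3, r^6, rs, r^4s, r^7s}.
So G has 3 subgroups of order 6.

3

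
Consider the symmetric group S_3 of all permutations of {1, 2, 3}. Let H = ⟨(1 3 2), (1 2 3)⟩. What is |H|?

|⟨(1 3 2)⟩| = 3 and |⟨(1 2 3)⟩| = 3, so |H| is a multiple of lcm(3, 3) = 3 and divides |G| = 6.
Closing under the operation: H = {e, (1 2 3), (1 3 2)}, so |H| = 3.

3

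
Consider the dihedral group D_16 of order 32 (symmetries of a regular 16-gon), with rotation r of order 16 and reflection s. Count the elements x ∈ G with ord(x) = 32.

0

No element of G has order 32 (even though 32 | 32).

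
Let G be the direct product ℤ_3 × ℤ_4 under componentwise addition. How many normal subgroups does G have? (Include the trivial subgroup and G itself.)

G is abelian, so every subgroup is normal.
G has 6 subgroups in total, hence 6 normal subgroups.

6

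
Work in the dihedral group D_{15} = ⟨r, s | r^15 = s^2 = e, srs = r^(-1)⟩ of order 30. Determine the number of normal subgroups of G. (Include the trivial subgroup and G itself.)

G has 28 subgroups. Checking conjugation-invariance by order — order 1: 1/1 normal; order 2: 0/15 normal; order 3: 1/1 normal; order 5: 1/1 normal; order 6: 0/5 normal; order 10: 0/3 normal; order 15: 1/1 normal; order 30: 1/1 normal.
Total normal subgroups: 5.

5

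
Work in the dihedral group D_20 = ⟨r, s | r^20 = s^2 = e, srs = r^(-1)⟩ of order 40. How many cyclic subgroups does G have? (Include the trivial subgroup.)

26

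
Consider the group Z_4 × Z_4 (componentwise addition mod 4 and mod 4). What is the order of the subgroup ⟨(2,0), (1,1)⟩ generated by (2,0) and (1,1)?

8

|⟨(2,0)⟩| = 2 and |⟨(1,1)⟩| = 4, so |H| is a multiple of lcm(2, 4) = 4 and divides |G| = 16.
Closing under the operation: H = {(0,0), (0,2), (1,1), (1,3), (2,0), (2,2), (3,1), (3,3)}, so |H| = 8.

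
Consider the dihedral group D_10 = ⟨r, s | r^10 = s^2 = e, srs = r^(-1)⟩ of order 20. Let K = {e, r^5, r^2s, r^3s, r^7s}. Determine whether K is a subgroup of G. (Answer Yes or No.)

No

Closure fails: r^5 · r^3s = r^8s ∉ K. So K is not a subgroup.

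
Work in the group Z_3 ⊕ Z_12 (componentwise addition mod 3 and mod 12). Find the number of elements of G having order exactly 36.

0

An element (a,b) has order lcm(ord(a), ord(b)); count pairs with lcm equal to 36.
Enumerating gives 0 such elements.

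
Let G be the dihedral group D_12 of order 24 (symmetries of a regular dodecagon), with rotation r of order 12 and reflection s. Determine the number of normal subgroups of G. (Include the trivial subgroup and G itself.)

9

G has 34 subgroups. Checking conjugation-invariance by order — order 1: 1/1 normal; order 2: 1/13 normal; order 3: 1/1 normal; order 4: 1/7 normal; order 6: 1/5 normal; order 8: 0/3 normal; order 12: 3/3 normal; order 24: 1/1 normal.
Total normal subgroups: 9.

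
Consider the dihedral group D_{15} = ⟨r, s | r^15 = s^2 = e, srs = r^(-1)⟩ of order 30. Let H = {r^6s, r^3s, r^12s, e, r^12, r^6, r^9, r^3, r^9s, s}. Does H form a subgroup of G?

Yes

|H| = 10 divides |G| = 30, consistent with Lagrange.
H contains the identity, every element's inverse is in H, and H is closed under ·: it is a subgroup.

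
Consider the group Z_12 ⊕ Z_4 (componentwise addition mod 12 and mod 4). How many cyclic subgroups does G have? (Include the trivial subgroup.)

20

A cyclic subgroup of order d is generated by each of its φ(d) elements of order d, so the cyclic subgroups of order d number (#elements of order d)/φ(d).
Cyclic subgroups by order — order 1: 1; order 2: 3; order 3: 1; order 4: 6; order 6: 3; order 12: 6.
Total: 20.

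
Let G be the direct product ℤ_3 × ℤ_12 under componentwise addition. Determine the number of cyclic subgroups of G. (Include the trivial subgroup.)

15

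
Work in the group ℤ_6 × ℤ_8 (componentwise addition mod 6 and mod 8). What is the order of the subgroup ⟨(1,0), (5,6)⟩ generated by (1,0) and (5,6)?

|⟨(1,0)⟩| = 6 and |⟨(5,6)⟩| = 12, so |H| is a multiple of lcm(6, 12) = 12 and divides |G| = 48.
Closing under the operation: H = {(0,0), (0,2), (0,4), (0,6), (1,0), (1,2), (1,4), (1,6), (2,0), (2,2), (2,4), (2,6), (3,0), (3,2), (3,4), (3,6), (4,0), (4,2), (4,4), (4,6), (5,0), (5,2), (5,4), (5,6)}, so |H| = 24.

24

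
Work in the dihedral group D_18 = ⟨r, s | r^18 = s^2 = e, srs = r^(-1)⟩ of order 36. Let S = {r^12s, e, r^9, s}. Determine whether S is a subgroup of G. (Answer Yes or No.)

Closure fails: s · r^9 = r^9s ∉ S. So S is not a subgroup.

No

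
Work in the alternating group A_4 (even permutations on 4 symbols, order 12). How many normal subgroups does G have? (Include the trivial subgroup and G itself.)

3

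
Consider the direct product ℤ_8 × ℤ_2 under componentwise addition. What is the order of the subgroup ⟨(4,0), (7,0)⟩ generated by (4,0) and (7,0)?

8

|⟨(4,0)⟩| = 2 and |⟨(7,0)⟩| = 8, so |H| is a multiple of lcm(2, 8) = 8 and divides |G| = 16.
Closing under the operation: H = {(0,0), (1,0), (2,0), (3,0), (4,0), (5,0), (6,0), (7,0)}, so |H| = 8.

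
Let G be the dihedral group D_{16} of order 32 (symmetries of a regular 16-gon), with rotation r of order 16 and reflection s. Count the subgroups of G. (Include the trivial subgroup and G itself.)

|G| = 32, so by Lagrange every subgroup order divides 32. Divisors: 1, 2, 4, 8, 16, 32.
Subgroups by order — order 1: 1; order 2: 17; order 4: 9; order 8: 5; order 16: 3; order 32: 1.
Total: 1 + 17 + 9 + 5 + 3 + 1 = 36.

36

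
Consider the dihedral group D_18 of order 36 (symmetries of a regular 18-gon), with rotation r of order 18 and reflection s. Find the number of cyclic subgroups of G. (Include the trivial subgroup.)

A cyclic subgroup of order d is generated by each of its φ(d) elements of order d, so the cyclic subgroups of order d number (#elements of order d)/φ(d).
Cyclic subgroups by order — order 1: 1; order 2: 19; order 3: 1; order 6: 1; order 9: 1; order 18: 1.
Total: 24.

24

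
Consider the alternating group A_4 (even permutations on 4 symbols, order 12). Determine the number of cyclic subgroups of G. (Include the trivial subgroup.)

8

Each element a generates a cyclic subgroup ⟨a⟩; distinct elements may generate the same one (a cyclic group of order d has φ(d) generators).
Cyclic subgroups by order — order 1: 1; order 2: 3; order 3: 4.
Total: 8.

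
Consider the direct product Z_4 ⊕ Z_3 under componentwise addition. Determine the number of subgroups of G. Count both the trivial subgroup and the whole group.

6

|G| = 12, so by Lagrange every subgroup order divides 12. Divisors: 1, 2, 3, 4, 6, 12.
Subgroups by order — order 1: 1; order 2: 1; order 3: 1; order 4: 1; order 6: 1; order 12: 1.
Total: 1 + 1 + 1 + 1 + 1 + 1 = 6.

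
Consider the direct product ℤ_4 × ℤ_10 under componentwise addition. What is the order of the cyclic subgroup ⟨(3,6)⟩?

The order of (3,6) in Z_4 × Z_10 is lcm(ord(3) in Z_4, ord(6) in Z_10).
ord(3) = 4 and ord(6) = 5, so |⟨(3,6)⟩| = lcm(4, 5) = 20.

20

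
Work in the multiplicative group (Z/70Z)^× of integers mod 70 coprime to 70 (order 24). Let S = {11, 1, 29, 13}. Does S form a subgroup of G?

No

11 ∈ S but its inverse 51 ∉ S, so S is not a subgroup.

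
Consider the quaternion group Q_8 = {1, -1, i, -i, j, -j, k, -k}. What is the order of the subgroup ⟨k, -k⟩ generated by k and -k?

4

|⟨k⟩| = 4 and |⟨-k⟩| = 4, so |H| is a multiple of lcm(4, 4) = 4 and divides |G| = 8.
Closing under the operation: H = {1, -1, k, -k}, so |H| = 4.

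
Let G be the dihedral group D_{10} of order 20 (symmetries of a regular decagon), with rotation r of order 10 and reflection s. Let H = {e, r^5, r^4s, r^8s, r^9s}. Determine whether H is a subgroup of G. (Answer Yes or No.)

No

Closure fails: r^5 · r^8s = r^3s ∉ H. So H is not a subgroup.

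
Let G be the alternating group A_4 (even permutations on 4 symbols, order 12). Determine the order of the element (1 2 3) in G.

Computing powers of (1 2 3): the smallest k with ((1 2 3))^k = e is k = 3.

3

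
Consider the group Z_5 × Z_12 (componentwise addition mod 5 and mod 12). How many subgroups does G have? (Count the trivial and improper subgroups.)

|G| = 60, so by Lagrange every subgroup order divides 60. Divisors: 1, 2, 3, 4, 5, 6, 10, 12, 15, 20, 30, 60.
Subgroups by order — order 1: 1; order 2: 1; order 3: 1; order 4: 1; order 5: 1; order 6: 1; order 10: 1; order 12: 1; order 15: 1; order 20: 1; order 30: 1; order 60: 1.
Total: 1 + 1 + 1 + 1 + 1 + 1 + 1 + 1 + 1 + 1 + 1 + 1 = 12.

12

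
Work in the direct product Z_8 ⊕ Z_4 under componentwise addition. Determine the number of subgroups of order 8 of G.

|G| = 32 and 8 | 32, so subgroups of order 8 are possible by Lagrange.
The subgroups of order 8 are: {(0,0), (0,1), (0,2), (0,3), (4,0), (4,1), (4,2), (4,3)}; {(0,0), (0,2), (2,0), (2,2), (4,0), (4,2), (6,0), (6,2)}; {(0,0), (0,2), (2,1), (2,3), (4,0), (4,2), (6,1), (6,3)}; {(0,0), (1,0), (2,0), (3,0), (4,0), (5,0), (6,0), (7,0)}; … (7 in all).
So G has 7 subgroups of order 8.

7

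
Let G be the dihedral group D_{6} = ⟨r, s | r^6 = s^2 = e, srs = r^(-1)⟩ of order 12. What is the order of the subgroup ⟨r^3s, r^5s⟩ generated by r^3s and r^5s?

|⟨r^3s⟩| = 2 and |⟨r^5s⟩| = 2, so |H| is a multiple of lcm(2, 2) = 2 and divides |G| = 12.
Closing under the operation: H = {e, r^2, r^4, rs, r^3s, r^5s}, so |H| = 6.

6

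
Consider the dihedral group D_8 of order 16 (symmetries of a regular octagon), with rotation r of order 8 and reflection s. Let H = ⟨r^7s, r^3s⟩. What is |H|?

|⟨r^7s⟩| = 2 and |⟨r^3s⟩| = 2, so |H| is a multiple of lcm(2, 2) = 2 and divides |G| = 16.
Closing under the operation: H = {e, r^4, r^3s, r^7s}, so |H| = 4.

4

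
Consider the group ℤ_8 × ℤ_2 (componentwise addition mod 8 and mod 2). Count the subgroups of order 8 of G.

3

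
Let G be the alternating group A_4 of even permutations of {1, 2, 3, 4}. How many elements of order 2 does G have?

The elements of order 2 are: (1 2)(3 4), (1 3)(2 4), (1 4)(2 3).
That's 3.

3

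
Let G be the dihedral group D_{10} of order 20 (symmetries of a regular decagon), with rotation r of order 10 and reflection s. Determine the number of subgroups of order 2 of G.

11

|G| = 20 and 2 | 20, so subgroups of order 2 are possible by Lagrange.
The subgroups of order 2 are: {e, r^2s}; {e, r^3s}; {e, r^4s}; {e, r^5}; … (11 in all).
So G has 11 subgroups of order 2.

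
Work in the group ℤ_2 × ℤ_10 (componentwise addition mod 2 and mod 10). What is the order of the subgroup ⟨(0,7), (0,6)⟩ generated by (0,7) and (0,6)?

|⟨(0,7)⟩| = 10 and |⟨(0,6)⟩| = 5, so |H| is a multiple of lcm(10, 5) = 10 and divides |G| = 20.
Closing under the operation: H = {(0,0), (0,1), (0,2), (0,3), (0,4), (0,5), (0,6), (0,7), (0,8), (0,9)}, so |H| = 10.

10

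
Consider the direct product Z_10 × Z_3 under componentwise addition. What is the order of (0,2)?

The order of (0,2) in Z_10 × Z_3 is lcm(ord(0) in Z_10, ord(2) in Z_3).
ord(0) = 1 and ord(2) = 3, so |⟨(0,2)⟩| = lcm(1, 3) = 3.

3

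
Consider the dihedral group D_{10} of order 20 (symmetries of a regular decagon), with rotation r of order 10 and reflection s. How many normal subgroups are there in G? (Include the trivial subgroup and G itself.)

G has 22 subgroups. Checking conjugation-invariance by order — order 1: 1/1 normal; order 2: 1/11 normal; order 4: 0/5 normal; order 5: 1/1 normal; order 10: 3/3 normal; order 20: 1/1 normal.
Total normal subgroups: 7.

7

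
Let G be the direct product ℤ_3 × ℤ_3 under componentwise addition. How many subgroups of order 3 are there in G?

4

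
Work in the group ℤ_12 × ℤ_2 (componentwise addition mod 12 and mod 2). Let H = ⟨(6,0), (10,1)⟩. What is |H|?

12

|⟨(6,0)⟩| = 2 and |⟨(10,1)⟩| = 6, so |H| is a multiple of lcm(2, 6) = 6 and divides |G| = 24.
Closing under the operation: H = {(0,0), (0,1), (2,0), (2,1), (4,0), (4,1), (6,0), (6,1), (8,0), (8,1), (10,0), (10,1)}, so |H| = 12.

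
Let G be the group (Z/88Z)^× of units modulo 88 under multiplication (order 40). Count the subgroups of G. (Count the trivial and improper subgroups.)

32

|G| = 40, so by Lagrange every subgroup order divides 40. Divisors: 1, 2, 4, 5, 8, 10, 20, 40.
Subgroups by order — order 1: 1; order 2: 7; order 4: 7; order 5: 1; order 8: 1; order 10: 7; order 20: 7; order 40: 1.
Total: 1 + 7 + 7 + 1 + 1 + 7 + 7 + 1 = 32.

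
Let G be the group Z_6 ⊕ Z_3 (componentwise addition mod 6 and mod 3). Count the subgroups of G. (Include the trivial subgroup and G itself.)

|G| = 18, so by Lagrange every subgroup order divides 18. Divisors: 1, 2, 3, 6, 9, 18.
Subgroups by order — order 1: 1; order 2: 1; order 3: 4; order 6: 4; order 9: 1; order 18: 1.
Total: 1 + 1 + 4 + 4 + 1 + 1 = 12.

12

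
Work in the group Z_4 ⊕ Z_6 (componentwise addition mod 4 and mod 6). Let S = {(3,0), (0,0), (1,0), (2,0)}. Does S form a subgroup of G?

|S| = 4 divides |G| = 24, consistent with Lagrange.
S contains the identity, every element's inverse is in S, and S is closed under +: it is a subgroup.
In fact S = ⟨(1,0)⟩.

Yes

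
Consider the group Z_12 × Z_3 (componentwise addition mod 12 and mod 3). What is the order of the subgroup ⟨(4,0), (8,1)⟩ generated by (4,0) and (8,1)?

|⟨(4,0)⟩| = 3 and |⟨(8,1)⟩| = 3, so |H| is a multiple of lcm(3, 3) = 3 and divides |G| = 36.
Closing under the operation: H = {(0,0), (0,1), (0,2), (4,0), (4,1), (4,2), (8,0), (8,1), (8,2)}, so |H| = 9.

9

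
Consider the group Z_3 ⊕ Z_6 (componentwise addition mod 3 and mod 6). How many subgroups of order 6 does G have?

|G| = 18 and 6 | 18, so subgroups of order 6 are possible by Lagrange.
The subgroups of order 6 are: {(0,0), (0,1), (0,2), (0,3), (0,4), (0,5)}; {(0,0), (0,3), (1,0), (1,3), (2,0), (2,3)}; {(0,0), (0,3), (1,1), (1,4), (2,2), (2,5)}; {(0,0), (0,3), (1,2), (1,5), (2,1), (2,4)}.
So G has 4 subgroups of order 6.

4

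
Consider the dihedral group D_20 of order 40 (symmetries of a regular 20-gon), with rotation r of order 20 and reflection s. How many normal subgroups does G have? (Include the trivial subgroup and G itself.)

9

G has 48 subgroups. Checking conjugation-invariance by order — order 1: 1/1 normal; order 2: 1/21 normal; order 4: 1/11 normal; order 5: 1/1 normal; order 8: 0/5 normal; order 10: 1/5 normal; order 20: 3/3 normal; order 40: 1/1 normal.
Total normal subgroups: 9.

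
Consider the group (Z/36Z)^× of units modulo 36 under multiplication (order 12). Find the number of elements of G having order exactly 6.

6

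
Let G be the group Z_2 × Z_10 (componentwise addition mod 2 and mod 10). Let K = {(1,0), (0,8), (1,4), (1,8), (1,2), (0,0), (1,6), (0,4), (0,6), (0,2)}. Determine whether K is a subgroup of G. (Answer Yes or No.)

Yes

|K| = 10 divides |G| = 20, consistent with Lagrange.
K contains the identity, every element's inverse is in K, and K is closed under +: it is a subgroup.
In fact K = ⟨(1,2)⟩.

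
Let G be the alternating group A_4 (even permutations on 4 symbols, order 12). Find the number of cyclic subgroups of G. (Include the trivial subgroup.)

A cyclic subgroup of order d is generated by each of its φ(d) elements of order d, so the cyclic subgroups of order d number (#elements of order d)/φ(d).
Cyclic subgroups by order — order 1: 1; order 2: 3; order 3: 4.
Total: 8.

8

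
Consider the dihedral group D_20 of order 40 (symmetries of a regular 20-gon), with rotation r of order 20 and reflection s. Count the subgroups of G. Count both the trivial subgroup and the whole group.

|G| = 40, so by Lagrange every subgroup order divides 40. Divisors: 1, 2, 4, 5, 8, 10, 20, 40.
Subgroups by order — order 1: 1; order 2: 21; order 4: 11; order 5: 1; order 8: 5; order 10: 5; order 20: 3; order 40: 1.
Total: 1 + 21 + 11 + 1 + 5 + 5 + 3 + 1 = 48.

48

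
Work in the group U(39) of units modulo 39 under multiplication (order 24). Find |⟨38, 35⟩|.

|⟨38⟩| = 2 and |⟨35⟩| = 6, so |H| is a multiple of lcm(2, 6) = 6 and divides |G| = 24.
Closing under the operation: H = {1, 4, 10, 14, 16, 17, 22, 23, 25, 29, 35, 38}, so |H| = 12.

12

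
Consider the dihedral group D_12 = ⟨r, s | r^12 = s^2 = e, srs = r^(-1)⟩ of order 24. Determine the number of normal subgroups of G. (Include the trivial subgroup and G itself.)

9

G has 34 subgroups. Checking conjugation-invariance by order — order 1: 1/1 normal; order 2: 1/13 normal; order 3: 1/1 normal; order 4: 1/7 normal; order 6: 1/5 normal; order 8: 0/3 normal; order 12: 3/3 normal; order 24: 1/1 normal.
Total normal subgroups: 9.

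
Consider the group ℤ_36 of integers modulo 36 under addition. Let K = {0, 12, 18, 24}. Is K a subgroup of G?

No

Closure fails: 18 + 24 = 6 ∉ K. So K is not a subgroup.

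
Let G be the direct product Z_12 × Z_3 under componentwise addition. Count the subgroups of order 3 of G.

|G| = 36 and 3 | 36, so subgroups of order 3 are possible by Lagrange.
The subgroups of order 3 are: {(0,0), (0,1), (0,2)}; {(0,0), (4,0), (8,0)}; {(0,0), (4,1), (8,2)}; {(0,0), (4,2), (8,1)}.
So G has 4 subgroups of order 3.

4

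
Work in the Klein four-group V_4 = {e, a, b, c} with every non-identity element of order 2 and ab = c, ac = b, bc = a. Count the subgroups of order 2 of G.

3

|G| = 4 and 2 | 4, so subgroups of order 2 are possible by Lagrange.
The subgroups of order 2 are: {e, a}; {e, b}; {e, c}.
So G has 3 subgroups of order 2.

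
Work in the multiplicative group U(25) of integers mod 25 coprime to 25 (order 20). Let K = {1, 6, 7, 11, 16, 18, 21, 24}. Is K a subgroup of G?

No

|K| = 8 does not divide |G| = 20, so by Lagrange K is not a subgroup.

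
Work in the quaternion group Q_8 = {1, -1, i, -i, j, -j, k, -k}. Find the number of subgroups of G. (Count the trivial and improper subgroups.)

|G| = 8, so by Lagrange every subgroup order divides 8. Divisors: 1, 2, 4, 8.
Subgroups by order — order 1: 1; order 2: 1; order 4: 3; order 8: 1.
Total: 1 + 1 + 3 + 1 = 6.

6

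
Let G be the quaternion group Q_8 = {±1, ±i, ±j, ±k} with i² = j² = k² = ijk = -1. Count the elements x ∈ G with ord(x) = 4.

6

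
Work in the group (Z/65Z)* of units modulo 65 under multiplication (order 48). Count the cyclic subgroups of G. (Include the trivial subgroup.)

20

Each element a generates a cyclic subgroup ⟨a⟩; distinct elements may generate the same one (a cyclic group of order d has φ(d) generators).
Cyclic subgroups by order — order 1: 1; order 2: 3; order 3: 1; order 4: 6; order 6: 3; order 12: 6.
Total: 20.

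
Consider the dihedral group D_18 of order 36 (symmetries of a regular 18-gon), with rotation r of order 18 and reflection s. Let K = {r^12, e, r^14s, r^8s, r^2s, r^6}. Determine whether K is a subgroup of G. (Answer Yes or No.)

Yes

|K| = 6 divides |G| = 36, consistent with Lagrange.
K contains the identity, every element's inverse is in K, and K is closed under ·: it is a subgroup.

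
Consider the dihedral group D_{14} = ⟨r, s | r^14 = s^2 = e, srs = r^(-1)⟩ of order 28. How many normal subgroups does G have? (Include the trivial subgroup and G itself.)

G has 28 subgroups. Checking conjugation-invariance by order — order 1: 1/1 normal; order 2: 1/15 normal; order 4: 0/7 normal; order 7: 1/1 normal; order 14: 3/3 normal; order 28: 1/1 normal.
Total normal subgroups: 7.

7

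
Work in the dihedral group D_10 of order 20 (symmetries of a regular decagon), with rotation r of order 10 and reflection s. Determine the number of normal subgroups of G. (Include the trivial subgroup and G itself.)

G has 22 subgroups. Checking conjugation-invariance by order — order 1: 1/1 normal; order 2: 1/11 normal; order 4: 0/5 normal; order 5: 1/1 normal; order 10: 3/3 normal; order 20: 1/1 normal.
Total normal subgroups: 7.

7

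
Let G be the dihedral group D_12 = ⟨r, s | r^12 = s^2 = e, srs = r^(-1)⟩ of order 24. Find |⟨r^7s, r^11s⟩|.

|⟨r^7s⟩| = 2 and |⟨r^11s⟩| = 2, so |H| is a multiple of lcm(2, 2) = 2 and divides |G| = 24.
Closing under the operation: H = {e, r^4, r^8, r^3s, r^7s, r^11s}, so |H| = 6.

6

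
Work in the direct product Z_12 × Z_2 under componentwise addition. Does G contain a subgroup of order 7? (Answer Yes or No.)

7 does not divide |G| = 24, so by Lagrange no subgroup of order 7 exists.

No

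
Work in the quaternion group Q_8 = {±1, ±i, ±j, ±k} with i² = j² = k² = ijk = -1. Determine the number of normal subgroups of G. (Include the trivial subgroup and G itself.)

6

G has 6 subgroups. Checking conjugation-invariance by order — order 1: 1/1 normal; order 2: 1/1 normal; order 4: 3/3 normal; order 8: 1/1 normal.
Total normal subgroups: 6.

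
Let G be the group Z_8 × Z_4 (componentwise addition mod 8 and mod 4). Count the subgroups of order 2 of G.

3

|G| = 32 and 2 | 32, so subgroups of order 2 are possible by Lagrange.
The subgroups of order 2 are: {(0,0), (0,2)}; {(0,0), (4,0)}; {(0,0), (4,2)}.
So G has 3 subgroups of order 2.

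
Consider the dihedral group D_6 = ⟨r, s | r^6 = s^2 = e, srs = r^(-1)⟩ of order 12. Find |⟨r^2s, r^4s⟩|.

|⟨r^2s⟩| = 2 and |⟨r^4s⟩| = 2, so |H| is a multiple of lcm(2, 2) = 2 and divides |G| = 12.
Closing under the operation: H = {e, r^2, r^4, s, r^2s, r^4s}, so |H| = 6.

6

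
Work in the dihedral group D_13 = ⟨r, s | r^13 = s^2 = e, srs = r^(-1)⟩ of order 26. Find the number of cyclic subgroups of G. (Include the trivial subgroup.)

15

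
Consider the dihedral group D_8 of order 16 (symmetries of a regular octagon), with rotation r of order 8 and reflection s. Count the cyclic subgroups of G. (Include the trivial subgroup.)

12

A cyclic subgroup of order d is generated by each of its φ(d) elements of order d, so the cyclic subgroups of order d number (#elements of order d)/φ(d).
Cyclic subgroups by order — order 1: 1; order 2: 9; order 4: 1; order 8: 1.
Total: 12.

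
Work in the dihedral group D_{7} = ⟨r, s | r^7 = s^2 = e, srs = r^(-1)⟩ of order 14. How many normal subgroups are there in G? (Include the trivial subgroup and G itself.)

G has 10 subgroups. Checking conjugation-invariance by order — order 1: 1/1 normal; order 2: 0/7 normal; order 7: 1/1 normal; order 14: 1/1 normal.
Total normal subgroups: 3.

3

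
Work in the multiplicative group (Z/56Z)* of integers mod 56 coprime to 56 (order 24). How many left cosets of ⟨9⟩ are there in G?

8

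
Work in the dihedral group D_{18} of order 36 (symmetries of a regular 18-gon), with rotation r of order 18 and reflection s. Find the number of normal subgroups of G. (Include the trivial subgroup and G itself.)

G has 45 subgroups. Checking conjugation-invariance by order — order 1: 1/1 normal; order 2: 1/19 normal; order 3: 1/1 normal; order 4: 0/9 normal; order 6: 1/7 normal; order 9: 1/1 normal; order 12: 0/3 normal; order 18: 3/3 normal; order 36: 1/1 normal.
Total normal subgroups: 9.

9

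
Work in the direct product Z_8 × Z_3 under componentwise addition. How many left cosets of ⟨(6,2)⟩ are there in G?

|⟨(6,2)⟩| = 12 and |G| = 24.
By Lagrange, [G : H] = |G|/|H| = 24/12 = 2.

2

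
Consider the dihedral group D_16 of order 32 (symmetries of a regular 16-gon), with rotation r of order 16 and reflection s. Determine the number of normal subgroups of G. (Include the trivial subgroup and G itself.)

G has 36 subgroups. Checking conjugation-invariance by order — order 1: 1/1 normal; order 2: 1/17 normal; order 4: 1/9 normal; order 8: 1/5 normal; order 16: 3/3 normal; order 32: 1/1 normal.
Total normal subgroups: 8.

8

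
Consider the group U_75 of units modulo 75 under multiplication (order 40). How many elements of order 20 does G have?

16

Enumerating element orders in G gives 16 elements of order 20.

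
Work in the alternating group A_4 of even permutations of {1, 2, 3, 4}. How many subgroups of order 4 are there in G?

|G| = 12 and 4 | 12, so subgroups of order 4 are possible by Lagrange.
The subgroups of order 4 are: {e, (1 2)(3 4), (1 3)(2 4), (1 4)(2 3)}.
So G has 1 subgroup of order 4.

1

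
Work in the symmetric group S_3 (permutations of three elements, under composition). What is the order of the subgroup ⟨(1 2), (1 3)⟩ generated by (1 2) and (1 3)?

|⟨(1 2)⟩| = 2 and |⟨(1 3)⟩| = 2, so |H| is a multiple of lcm(2, 2) = 2 and divides |G| = 6.
Closing {(1 2), (1 3)} under the group operation gives all of G, so |H| = 6.

6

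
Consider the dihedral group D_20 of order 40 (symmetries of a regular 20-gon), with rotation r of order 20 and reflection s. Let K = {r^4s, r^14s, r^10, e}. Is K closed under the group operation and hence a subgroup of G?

|K| = 4 divides |G| = 40, consistent with Lagrange.
K contains the identity, every element's inverse is in K, and K is closed under ·: it is a subgroup.

Yes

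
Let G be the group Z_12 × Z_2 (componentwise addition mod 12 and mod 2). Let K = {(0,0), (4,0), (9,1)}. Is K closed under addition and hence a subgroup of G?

No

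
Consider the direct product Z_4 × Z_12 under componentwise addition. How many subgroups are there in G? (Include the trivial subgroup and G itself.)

30

|G| = 48, so by Lagrange every subgroup order divides 48. Divisors: 1, 2, 3, 4, 6, 8, 12, 16, 24, 48.
Subgroups by order — order 1: 1; order 2: 3; order 3: 1; order 4: 7; order 6: 3; order 8: 3; order 12: 7; order 16: 1; order 24: 3; order 48: 1.
Total: 1 + 3 + 1 + 7 + 3 + 3 + 7 + 1 + 3 + 1 = 30.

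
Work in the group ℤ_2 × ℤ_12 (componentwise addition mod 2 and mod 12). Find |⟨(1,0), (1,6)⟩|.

|⟨(1,0)⟩| = 2 and |⟨(1,6)⟩| = 2, so |H| is a multiple of lcm(2, 2) = 2 and divides |G| = 24.
Closing under the operation: H = {(0,0), (0,6), (1,0), (1,6)}, so |H| = 4.

4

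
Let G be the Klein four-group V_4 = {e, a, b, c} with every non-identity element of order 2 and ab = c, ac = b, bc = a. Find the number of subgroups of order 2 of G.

3

|G| = 4 and 2 | 4, so subgroups of order 2 are possible by Lagrange.
The subgroups of order 2 are: {e, a}; {e, b}; {e, c}.
So G has 3 subgroups of order 2.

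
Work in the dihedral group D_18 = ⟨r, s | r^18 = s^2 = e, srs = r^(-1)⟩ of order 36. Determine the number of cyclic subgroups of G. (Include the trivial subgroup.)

Each element a generates a cyclic subgroup ⟨a⟩; distinct elements may generate the same one (a cyclic group of order d has φ(d) generators).
Cyclic subgroups by order — order 1: 1; order 2: 19; order 3: 1; order 6: 1; order 9: 1; order 18: 1.
Total: 24.

24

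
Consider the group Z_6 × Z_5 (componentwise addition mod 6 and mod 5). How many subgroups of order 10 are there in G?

1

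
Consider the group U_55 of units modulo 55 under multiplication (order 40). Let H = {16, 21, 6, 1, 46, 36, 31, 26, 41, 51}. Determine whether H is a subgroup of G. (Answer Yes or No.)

|H| = 10 divides |G| = 40, consistent with Lagrange.
H contains the identity, every element's inverse is in H, and H is closed under ·: it is a subgroup.
In fact H = ⟨6⟩.

Yes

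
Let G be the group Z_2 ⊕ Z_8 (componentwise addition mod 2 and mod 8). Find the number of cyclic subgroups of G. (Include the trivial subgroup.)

8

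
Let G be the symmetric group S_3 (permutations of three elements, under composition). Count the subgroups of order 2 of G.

3

|G| = 6 and 2 | 6, so subgroups of order 2 are possible by Lagrange.
The subgroups of order 2 are: {e, (1 2)}; {e, (1 3)}; {e, (2 3)}.
So G has 3 subgroups of order 2.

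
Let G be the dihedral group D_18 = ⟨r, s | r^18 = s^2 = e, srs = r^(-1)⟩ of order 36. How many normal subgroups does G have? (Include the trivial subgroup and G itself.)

G has 45 subgroups. Checking conjugation-invariance by order — order 1: 1/1 normal; order 2: 1/19 normal; order 3: 1/1 normal; order 4: 0/9 normal; order 6: 1/7 normal; order 9: 1/1 normal; order 12: 0/3 normal; order 18: 3/3 normal; order 36: 1/1 normal.
Total normal subgroups: 9.

9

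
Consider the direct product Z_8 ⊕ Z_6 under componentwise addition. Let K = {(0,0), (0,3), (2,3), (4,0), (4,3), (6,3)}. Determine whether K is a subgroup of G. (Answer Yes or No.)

No

Closure fails: (4,3) + (2,3) = (6,0) ∉ K. So K is not a subgroup.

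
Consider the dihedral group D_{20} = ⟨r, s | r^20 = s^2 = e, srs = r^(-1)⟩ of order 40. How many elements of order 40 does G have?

No element of G has order 40 (even though 40 | 40).

0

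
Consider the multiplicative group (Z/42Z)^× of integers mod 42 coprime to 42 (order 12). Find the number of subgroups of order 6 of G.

3

|G| = 12 and 6 | 12, so subgroups of order 6 are possible by Lagrange.
The subgroups of order 6 are: {1, 11, 23, 25, 29, 37}; {1, 13, 19, 25, 31, 37}; {1, 5, 17, 25, 37, 41}.
So G has 3 subgroups of order 6.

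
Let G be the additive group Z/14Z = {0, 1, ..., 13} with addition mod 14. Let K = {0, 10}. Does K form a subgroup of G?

No

10 ∈ K but its inverse 4 ∉ K, so K is not a subgroup.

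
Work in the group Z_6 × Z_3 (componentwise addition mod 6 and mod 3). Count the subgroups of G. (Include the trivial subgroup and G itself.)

12

|G| = 18, so by Lagrange every subgroup order divides 18. Divisors: 1, 2, 3, 6, 9, 18.
Subgroups by order — order 1: 1; order 2: 1; order 3: 4; order 6: 4; order 9: 1; order 18: 1.
Total: 1 + 1 + 4 + 4 + 1 + 1 = 12.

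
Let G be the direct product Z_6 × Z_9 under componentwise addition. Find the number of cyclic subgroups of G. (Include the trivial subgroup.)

16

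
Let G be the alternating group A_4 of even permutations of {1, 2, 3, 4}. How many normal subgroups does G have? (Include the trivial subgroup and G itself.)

G has 10 subgroups. Checking conjugation-invariance by order — order 1: 1/1 normal; order 2: 0/3 normal; order 3: 0/4 normal; order 4: 1/1 normal; order 12: 1/1 normal.
Total normal subgroups: 3.

3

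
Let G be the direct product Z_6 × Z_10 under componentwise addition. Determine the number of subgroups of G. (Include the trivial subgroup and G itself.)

20

|G| = 60, so by Lagrange every subgroup order divides 60. Divisors: 1, 2, 3, 4, 5, 6, 10, 12, 15, 20, 30, 60.
Subgroups by order — order 1: 1; order 2: 3; order 3: 1; order 4: 1; order 5: 1; order 6: 3; order 10: 3; order 12: 1; order 15: 1; order 20: 1; order 30: 3; order 60: 1.
Total: 1 + 3 + 1 + 1 + 1 + 3 + 3 + 1 + 1 + 1 + 3 + 1 = 20.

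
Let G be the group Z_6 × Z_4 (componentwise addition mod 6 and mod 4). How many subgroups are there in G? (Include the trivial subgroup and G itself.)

|G| = 24, so by Lagrange every subgroup order divides 24. Divisors: 1, 2, 3, 4, 6, 8, 12, 24.
Subgroups by order — order 1: 1; order 2: 3; order 3: 1; order 4: 3; order 6: 3; order 8: 1; order 12: 3; order 24: 1.
Total: 1 + 3 + 1 + 3 + 3 + 1 + 3 + 1 = 16.

16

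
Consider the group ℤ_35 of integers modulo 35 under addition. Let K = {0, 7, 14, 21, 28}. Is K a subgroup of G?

Yes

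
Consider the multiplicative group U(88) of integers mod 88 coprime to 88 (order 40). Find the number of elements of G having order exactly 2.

7

The elements of order 2 are: 21, 23, 43, 45, 65, 67, 87.
That's 7.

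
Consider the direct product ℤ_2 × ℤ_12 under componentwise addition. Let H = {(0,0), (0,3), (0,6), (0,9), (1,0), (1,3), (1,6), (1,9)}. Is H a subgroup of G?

Yes

|H| = 8 divides |G| = 24, consistent with Lagrange.
H contains the identity, every element's inverse is in H, and H is closed under +: it is a subgroup.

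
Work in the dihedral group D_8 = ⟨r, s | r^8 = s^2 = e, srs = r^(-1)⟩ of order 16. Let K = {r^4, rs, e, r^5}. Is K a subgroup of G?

No

r^5 ∈ K but its inverse r^3 ∉ K, so K is not a subgroup.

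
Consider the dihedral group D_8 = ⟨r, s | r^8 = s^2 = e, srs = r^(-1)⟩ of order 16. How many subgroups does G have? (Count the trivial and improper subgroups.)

|G| = 16, so by Lagrange every subgroup order divides 16. Divisors: 1, 2, 4, 8, 16.
Subgroups by order — order 1: 1; order 2: 9; order 4: 5; order 8: 3; order 16: 1.
Total: 1 + 9 + 5 + 3 + 1 = 19.

19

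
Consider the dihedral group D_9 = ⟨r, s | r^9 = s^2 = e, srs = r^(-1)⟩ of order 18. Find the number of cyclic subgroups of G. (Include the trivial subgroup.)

12

Group the elements of G by the cyclic subgroup they generate; each cyclic subgroup of order d accounts for φ(d) elements.
Cyclic subgroups by order — order 1: 1; order 2: 9; order 3: 1; order 9: 1.
Total: 12.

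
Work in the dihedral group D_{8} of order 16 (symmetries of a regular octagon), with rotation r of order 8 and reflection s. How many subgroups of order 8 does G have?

|G| = 16 and 8 | 16, so subgroups of order 8 are possible by Lagrange.
The subgroups of order 8 are: {e, r, r^2, r^3, r^4, r^5, r^6, r^7}; {e, r^2, r^4, r^6, s, r^2s, r^4s, r^6s}; {e, r^2, r^4, r^6, rs, r^3s, r^5s, r^7s}.
So G has 3 subgroups of order 8.

3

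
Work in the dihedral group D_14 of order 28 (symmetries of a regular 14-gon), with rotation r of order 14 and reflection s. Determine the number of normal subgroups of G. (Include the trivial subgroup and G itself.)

G has 28 subgroups. Checking conjugation-invariance by order — order 1: 1/1 normal; order 2: 1/15 normal; order 4: 0/7 normal; order 7: 1/1 normal; order 14: 3/3 normal; order 28: 1/1 normal.
Total normal subgroups: 7.

7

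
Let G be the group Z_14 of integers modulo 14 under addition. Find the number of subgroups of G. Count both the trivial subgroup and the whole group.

Subgroups of the cyclic group Z_14 correspond bijectively to divisors of 14.
Divisors of 14: 1, 2, 7, 14.
So Z_14 has 4 subgroups.

4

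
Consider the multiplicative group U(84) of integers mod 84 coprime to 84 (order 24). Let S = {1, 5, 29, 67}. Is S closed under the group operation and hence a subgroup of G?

No

5 ∈ S but its inverse 17 ∉ S, so S is not a subgroup.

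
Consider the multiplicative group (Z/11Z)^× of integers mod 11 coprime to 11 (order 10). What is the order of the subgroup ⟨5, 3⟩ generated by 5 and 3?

5

|⟨5⟩| = 5 and |⟨3⟩| = 5, so |H| is a multiple of lcm(5, 5) = 5 and divides |G| = 10.
Closing under the operation: H = {1, 3, 4, 5, 9}, so |H| = 5.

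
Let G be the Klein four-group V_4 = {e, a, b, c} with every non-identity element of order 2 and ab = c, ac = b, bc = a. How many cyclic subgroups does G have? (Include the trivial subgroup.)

4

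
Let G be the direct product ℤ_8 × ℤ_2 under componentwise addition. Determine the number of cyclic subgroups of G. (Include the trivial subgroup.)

Group the elements of G by the cyclic subgroup they generate; each cyclic subgroup of order d accounts for φ(d) elements.
Cyclic subgroups by order — order 1: 1; order 2: 3; order 4: 2; order 8: 2.
Total: 8.

8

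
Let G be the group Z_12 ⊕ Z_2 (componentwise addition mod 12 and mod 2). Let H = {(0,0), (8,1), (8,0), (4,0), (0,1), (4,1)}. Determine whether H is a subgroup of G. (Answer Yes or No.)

Yes

|H| = 6 divides |G| = 24, consistent with Lagrange.
H contains the identity, every element's inverse is in H, and H is closed under +: it is a subgroup.
In fact H = ⟨(4,1)⟩.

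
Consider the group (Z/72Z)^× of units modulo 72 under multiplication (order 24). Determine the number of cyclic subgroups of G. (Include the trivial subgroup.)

A cyclic subgroup of order d is generated by each of its φ(d) elements of order d, so the cyclic subgroups of order d number (#elements of order d)/φ(d).
Cyclic subgroups by order — order 1: 1; order 2: 7; order 3: 1; order 6: 7.
Total: 16.

16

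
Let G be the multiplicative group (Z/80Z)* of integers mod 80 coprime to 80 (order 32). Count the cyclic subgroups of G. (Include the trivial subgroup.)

Each element a generates a cyclic subgroup ⟨a⟩; distinct elements may generate the same one (a cyclic group of order d has φ(d) generators).
Cyclic subgroups by order — order 1: 1; order 2: 7; order 4: 12.
Total: 20.

20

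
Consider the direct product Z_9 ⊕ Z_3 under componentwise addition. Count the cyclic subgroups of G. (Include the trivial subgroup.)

8

A cyclic subgroup of order d is generated by each of its φ(d) elements of order d, so the cyclic subgroups of order d number (#elements of order d)/φ(d).
Cyclic subgroups by order — order 1: 1; order 3: 4; order 9: 3.
Total: 8.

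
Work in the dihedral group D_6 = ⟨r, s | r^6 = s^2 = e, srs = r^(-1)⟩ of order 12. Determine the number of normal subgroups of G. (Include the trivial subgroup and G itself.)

7

G has 16 subgroups. Checking conjugation-invariance by order — order 1: 1/1 normal; order 2: 1/7 normal; order 3: 1/1 normal; order 4: 0/3 normal; order 6: 3/3 normal; order 12: 1/1 normal.
Total normal subgroups: 7.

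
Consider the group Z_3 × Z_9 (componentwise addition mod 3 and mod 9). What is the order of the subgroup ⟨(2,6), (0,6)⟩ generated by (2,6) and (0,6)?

9

|⟨(2,6)⟩| = 3 and |⟨(0,6)⟩| = 3, so |H| is a multiple of lcm(3, 3) = 3 and divides |G| = 27.
Closing under the operation: H = {(0,0), (0,3), (0,6), (1,0), (1,3), (1,6), (2,0), (2,3), (2,6)}, so |H| = 9.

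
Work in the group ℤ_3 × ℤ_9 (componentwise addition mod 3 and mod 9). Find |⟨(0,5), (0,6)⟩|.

|⟨(0,5)⟩| = 9 and |⟨(0,6)⟩| = 3, so |H| is a multiple of lcm(9, 3) = 9 and divides |G| = 27.
Closing under the operation: H = {(0,0), (0,1), (0,2), (0,3), (0,4), (0,5), (0,6), (0,7), (0,8)}, so |H| = 9.

9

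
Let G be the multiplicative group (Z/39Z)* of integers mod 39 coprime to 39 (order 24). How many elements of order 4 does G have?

4

The elements of order 4 are: 5, 8, 31, 34.
That's 4.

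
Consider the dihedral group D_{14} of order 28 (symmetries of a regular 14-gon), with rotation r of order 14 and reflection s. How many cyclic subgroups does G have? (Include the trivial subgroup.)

18

A cyclic subgroup of order d is generated by each of its φ(d) elements of order d, so the cyclic subgroups of order d number (#elements of order d)/φ(d).
Cyclic subgroups by order — order 1: 1; order 2: 15; order 7: 1; order 14: 1.
Total: 18.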